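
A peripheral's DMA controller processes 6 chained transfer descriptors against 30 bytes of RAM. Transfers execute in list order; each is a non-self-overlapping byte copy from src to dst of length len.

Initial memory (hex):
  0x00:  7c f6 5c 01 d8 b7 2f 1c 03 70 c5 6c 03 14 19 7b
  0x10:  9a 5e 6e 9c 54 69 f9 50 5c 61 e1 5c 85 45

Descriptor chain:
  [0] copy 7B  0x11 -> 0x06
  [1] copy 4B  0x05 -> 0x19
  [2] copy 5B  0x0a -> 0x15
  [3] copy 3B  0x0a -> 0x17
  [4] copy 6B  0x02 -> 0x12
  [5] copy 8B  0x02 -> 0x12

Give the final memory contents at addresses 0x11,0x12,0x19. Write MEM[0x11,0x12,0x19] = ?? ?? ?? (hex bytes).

[0] 0x11->0x06 len=7 : 5e 6e 9c 54 69 f9 50
[1] 0x05->0x19 len=4 : b7 5e 6e 9c
[2] 0x0a->0x15 len=5 : 69 f9 50 14 19
[3] 0x0a->0x17 len=3 : 69 f9 50
[4] 0x02->0x12 len=6 : 5c 01 d8 b7 5e 6e
[5] 0x02->0x12 len=8 : 5c 01 d8 b7 5e 6e 9c 54
query mem[0x11]=0x5e, mem[0x12]=0x5c, mem[0x19]=0x54

MEM[0x11,0x12,0x19] = 5e 5c 54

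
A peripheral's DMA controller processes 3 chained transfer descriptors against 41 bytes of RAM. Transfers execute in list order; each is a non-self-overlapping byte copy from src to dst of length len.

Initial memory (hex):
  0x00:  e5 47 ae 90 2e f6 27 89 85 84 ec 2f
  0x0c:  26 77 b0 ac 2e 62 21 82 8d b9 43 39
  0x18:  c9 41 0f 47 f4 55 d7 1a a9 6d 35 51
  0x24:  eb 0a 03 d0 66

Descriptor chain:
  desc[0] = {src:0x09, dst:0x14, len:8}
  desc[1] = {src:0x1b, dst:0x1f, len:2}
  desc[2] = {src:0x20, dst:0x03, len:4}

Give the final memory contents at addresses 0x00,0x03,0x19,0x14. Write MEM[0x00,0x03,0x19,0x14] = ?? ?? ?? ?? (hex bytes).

[0] 0x09->0x14 len=8 : 84 ec 2f 26 77 b0 ac 2e
[1] 0x1b->0x1f len=2 : 2e f4
[2] 0x20->0x03 len=4 : f4 6d 35 51
query mem[0x00]=0xe5, mem[0x03]=0xf4, mem[0x19]=0xb0, mem[0x14]=0x84

MEM[0x00,0x03,0x19,0x14] = e5 f4 b0 84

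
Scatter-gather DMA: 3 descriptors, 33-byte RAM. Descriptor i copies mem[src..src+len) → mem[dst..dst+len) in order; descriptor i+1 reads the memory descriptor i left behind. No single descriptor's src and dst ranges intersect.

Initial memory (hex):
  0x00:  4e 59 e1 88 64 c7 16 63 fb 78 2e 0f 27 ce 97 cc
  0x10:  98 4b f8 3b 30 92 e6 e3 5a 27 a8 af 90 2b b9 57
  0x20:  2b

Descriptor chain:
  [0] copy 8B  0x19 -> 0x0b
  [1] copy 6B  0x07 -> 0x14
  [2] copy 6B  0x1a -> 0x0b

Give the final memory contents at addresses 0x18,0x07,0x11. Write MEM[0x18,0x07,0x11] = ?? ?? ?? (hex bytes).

MEM[0x18,0x07,0x11] = 27 63 57

D0: mem[0x0b..0x12] <- [27 a8 af 90 2b b9 57 2b]
D1: mem[0x14..0x19] <- [63 fb 78 2e 27 a8]
D2: mem[0x0b..0x10] <- [a8 af 90 2b b9 57]
query mem[0x18]=0x27, mem[0x07]=0x63, mem[0x11]=0x57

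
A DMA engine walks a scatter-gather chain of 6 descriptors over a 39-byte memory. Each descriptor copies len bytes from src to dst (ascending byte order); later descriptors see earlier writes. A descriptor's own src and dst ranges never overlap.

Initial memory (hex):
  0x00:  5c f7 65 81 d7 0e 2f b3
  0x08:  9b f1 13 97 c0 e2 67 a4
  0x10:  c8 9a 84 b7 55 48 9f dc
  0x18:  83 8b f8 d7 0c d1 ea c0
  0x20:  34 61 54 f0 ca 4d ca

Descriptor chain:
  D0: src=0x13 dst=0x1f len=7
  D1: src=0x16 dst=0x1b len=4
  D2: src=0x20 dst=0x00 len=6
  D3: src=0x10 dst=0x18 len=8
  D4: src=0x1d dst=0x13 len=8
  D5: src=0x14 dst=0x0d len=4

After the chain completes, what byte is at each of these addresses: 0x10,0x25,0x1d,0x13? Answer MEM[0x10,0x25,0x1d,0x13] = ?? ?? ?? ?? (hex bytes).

MEM[0x10,0x25,0x1d,0x13] = 48 8b 48 48

#0 dst[0x1f+7] := {0xb7,0x55,0x48,0x9f,0xdc,0x83,0x8b}
#1 dst[0x1b+4] := {0x9f,0xdc,0x83,0x8b}
#2 dst[0x00+6] := {0x55,0x48,0x9f,0xdc,0x83,0x8b}
#3 dst[0x18+8] := {0xc8,0x9a,0x84,0xb7,0x55,0x48,0x9f,0xdc}
#4 dst[0x13+8] := {0x48,0x9f,0xdc,0x55,0x48,0x9f,0xdc,0x83}
#5 dst[0x0d+4] := {0x9f,0xdc,0x55,0x48}
query mem[0x10]=0x48, mem[0x25]=0x8b, mem[0x1d]=0x48, mem[0x13]=0x48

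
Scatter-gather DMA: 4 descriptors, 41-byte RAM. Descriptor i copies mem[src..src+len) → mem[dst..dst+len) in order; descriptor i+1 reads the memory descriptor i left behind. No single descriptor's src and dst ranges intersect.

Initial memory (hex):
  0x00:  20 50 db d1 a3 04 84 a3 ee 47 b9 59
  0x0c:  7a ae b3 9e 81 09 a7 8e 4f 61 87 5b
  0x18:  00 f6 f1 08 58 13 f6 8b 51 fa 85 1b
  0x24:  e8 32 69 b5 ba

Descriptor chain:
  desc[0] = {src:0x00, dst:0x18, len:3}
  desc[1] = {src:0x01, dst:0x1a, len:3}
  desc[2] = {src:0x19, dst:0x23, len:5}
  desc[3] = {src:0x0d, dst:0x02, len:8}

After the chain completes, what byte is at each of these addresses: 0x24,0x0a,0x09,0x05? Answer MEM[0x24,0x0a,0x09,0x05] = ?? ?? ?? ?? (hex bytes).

#0 dst[0x18+3] := {0x20,0x50,0xdb}
#1 dst[0x1a+3] := {0x50,0xdb,0xd1}
#2 dst[0x23+5] := {0x50,0x50,0xdb,0xd1,0x13}
#3 dst[0x02+8] := {0xae,0xb3,0x9e,0x81,0x09,0xa7,0x8e,0x4f}
query mem[0x24]=0x50, mem[0x0a]=0xb9, mem[0x09]=0x4f, mem[0x05]=0x81

MEM[0x24,0x0a,0x09,0x05] = 50 b9 4f 81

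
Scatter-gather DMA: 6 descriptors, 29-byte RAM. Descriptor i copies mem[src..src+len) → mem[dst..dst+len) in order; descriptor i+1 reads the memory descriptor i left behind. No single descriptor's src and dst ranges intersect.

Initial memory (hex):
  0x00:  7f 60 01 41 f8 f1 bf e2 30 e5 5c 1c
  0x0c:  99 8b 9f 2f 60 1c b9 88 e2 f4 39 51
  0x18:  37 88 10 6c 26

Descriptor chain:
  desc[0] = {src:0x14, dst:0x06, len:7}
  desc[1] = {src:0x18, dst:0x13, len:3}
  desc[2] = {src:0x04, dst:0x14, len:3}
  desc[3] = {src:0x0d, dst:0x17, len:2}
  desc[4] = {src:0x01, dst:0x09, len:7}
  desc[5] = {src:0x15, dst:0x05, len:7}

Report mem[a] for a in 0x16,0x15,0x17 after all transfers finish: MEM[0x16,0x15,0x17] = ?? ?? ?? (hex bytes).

#0 dst[0x06+7] := {0xe2,0xf4,0x39,0x51,0x37,0x88,0x10}
#1 dst[0x13+3] := {0x37,0x88,0x10}
#2 dst[0x14+3] := {0xf8,0xf1,0xe2}
#3 dst[0x17+2] := {0x8b,0x9f}
#4 dst[0x09+7] := {0x60,0x01,0x41,0xf8,0xf1,0xe2,0xf4}
#5 dst[0x05+7] := {0xf1,0xe2,0x8b,0x9f,0x88,0x10,0x6c}
query mem[0x16]=0xe2, mem[0x15]=0xf1, mem[0x17]=0x8b

MEM[0x16,0x15,0x17] = e2 f1 8b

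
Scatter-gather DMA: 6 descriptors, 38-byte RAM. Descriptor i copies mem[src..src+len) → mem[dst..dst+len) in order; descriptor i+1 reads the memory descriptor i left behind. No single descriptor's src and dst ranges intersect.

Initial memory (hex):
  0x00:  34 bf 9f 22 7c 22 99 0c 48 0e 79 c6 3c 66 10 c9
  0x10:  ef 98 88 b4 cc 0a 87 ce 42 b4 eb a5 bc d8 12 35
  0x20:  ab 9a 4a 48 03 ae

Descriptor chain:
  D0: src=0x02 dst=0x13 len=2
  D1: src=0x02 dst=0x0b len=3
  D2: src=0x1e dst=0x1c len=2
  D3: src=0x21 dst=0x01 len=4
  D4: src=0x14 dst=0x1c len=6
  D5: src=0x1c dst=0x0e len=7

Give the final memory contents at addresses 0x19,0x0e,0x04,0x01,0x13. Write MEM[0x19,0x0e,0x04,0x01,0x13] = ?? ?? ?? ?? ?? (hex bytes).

MEM[0x19,0x0e,0x04,0x01,0x13] = b4 22 03 9a b4

#0 dst[0x13+2] := {0x9f,0x22}
#1 dst[0x0b+3] := {0x9f,0x22,0x7c}
#2 dst[0x1c+2] := {0x12,0x35}
#3 dst[0x01+4] := {0x9a,0x4a,0x48,0x03}
#4 dst[0x1c+6] := {0x22,0x0a,0x87,0xce,0x42,0xb4}
#5 dst[0x0e+7] := {0x22,0x0a,0x87,0xce,0x42,0xb4,0x4a}
query mem[0x19]=0xb4, mem[0x0e]=0x22, mem[0x04]=0x03, mem[0x01]=0x9a, mem[0x13]=0xb4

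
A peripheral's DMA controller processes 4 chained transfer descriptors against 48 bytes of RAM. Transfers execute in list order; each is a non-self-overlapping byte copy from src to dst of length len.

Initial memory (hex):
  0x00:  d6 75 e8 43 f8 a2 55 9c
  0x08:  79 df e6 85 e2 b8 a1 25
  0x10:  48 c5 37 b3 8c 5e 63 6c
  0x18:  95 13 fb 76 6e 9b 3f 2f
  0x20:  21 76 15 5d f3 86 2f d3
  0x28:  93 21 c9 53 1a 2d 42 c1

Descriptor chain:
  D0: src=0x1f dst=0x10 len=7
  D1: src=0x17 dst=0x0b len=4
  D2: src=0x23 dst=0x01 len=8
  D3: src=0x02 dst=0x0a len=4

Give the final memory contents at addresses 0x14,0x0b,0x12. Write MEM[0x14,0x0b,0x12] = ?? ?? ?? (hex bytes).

#0 dst[0x10+7] := {0x2f,0x21,0x76,0x15,0x5d,0xf3,0x86}
#1 dst[0x0b+4] := {0x6c,0x95,0x13,0xfb}
#2 dst[0x01+8] := {0x5d,0xf3,0x86,0x2f,0xd3,0x93,0x21,0xc9}
#3 dst[0x0a+4] := {0xf3,0x86,0x2f,0xd3}
query mem[0x14]=0x5d, mem[0x0b]=0x86, mem[0x12]=0x76

MEM[0x14,0x0b,0x12] = 5d 86 76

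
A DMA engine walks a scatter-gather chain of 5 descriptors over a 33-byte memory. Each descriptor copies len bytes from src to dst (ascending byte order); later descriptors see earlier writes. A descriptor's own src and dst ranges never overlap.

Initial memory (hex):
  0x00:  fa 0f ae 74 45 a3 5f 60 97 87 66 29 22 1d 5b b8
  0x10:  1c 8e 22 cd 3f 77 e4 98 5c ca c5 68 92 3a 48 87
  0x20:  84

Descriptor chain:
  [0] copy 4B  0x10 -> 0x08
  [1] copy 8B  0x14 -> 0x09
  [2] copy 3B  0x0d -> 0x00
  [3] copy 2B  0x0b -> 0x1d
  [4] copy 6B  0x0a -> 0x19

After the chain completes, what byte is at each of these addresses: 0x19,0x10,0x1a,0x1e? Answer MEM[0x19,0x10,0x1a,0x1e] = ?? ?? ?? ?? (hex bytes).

MEM[0x19,0x10,0x1a,0x1e] = 77 68 e4 c5

  after D0: wrote 4B at 0x08 = 1c8e22cd
  after D1: wrote 8B at 0x09 = 3f77e4985ccac568
  after D2: wrote 3B at 0x00 = 5ccac5
  after D3: wrote 2B at 0x1d = e498
  after D4: wrote 6B at 0x19 = 77e4985ccac5
query mem[0x19]=0x77, mem[0x10]=0x68, mem[0x1a]=0xe4, mem[0x1e]=0xc5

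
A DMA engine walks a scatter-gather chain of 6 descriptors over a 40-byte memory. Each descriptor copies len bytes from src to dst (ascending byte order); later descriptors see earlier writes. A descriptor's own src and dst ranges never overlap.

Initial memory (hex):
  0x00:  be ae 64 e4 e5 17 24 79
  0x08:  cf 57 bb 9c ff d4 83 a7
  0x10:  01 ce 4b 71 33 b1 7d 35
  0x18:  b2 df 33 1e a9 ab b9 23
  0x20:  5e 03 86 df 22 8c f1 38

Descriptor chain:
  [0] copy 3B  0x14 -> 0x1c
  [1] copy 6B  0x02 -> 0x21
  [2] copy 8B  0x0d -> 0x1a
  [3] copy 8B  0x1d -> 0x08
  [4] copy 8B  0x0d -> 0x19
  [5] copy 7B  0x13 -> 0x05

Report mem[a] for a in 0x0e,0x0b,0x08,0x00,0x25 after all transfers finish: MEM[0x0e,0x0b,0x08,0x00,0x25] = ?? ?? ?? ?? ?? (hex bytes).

[0] 0x14->0x1c len=3 : 33 b1 7d
[1] 0x02->0x21 len=6 : 64 e4 e5 17 24 79
[2] 0x0d->0x1a len=8 : d4 83 a7 01 ce 4b 71 33
[3] 0x1d->0x08 len=8 : 01 ce 4b 71 33 e4 e5 17
[4] 0x0d->0x19 len=8 : e4 e5 17 01 ce 4b 71 33
[5] 0x13->0x05 len=7 : 71 33 b1 7d 35 b2 e4
query mem[0x0e]=0xe5, mem[0x0b]=0xe4, mem[0x08]=0x7d, mem[0x00]=0xbe, mem[0x25]=0x24

MEM[0x0e,0x0b,0x08,0x00,0x25] = e5 e4 7d be 24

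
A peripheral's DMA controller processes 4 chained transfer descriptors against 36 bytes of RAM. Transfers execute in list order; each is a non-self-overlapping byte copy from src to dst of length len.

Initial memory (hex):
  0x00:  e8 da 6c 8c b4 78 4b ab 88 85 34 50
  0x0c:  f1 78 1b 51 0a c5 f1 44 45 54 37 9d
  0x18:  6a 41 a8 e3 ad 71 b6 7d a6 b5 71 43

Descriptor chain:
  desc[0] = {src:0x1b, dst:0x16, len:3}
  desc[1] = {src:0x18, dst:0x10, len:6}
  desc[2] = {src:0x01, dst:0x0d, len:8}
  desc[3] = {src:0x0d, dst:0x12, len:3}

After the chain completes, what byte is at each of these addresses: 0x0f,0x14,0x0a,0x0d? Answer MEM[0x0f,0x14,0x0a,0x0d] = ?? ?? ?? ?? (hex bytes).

MEM[0x0f,0x14,0x0a,0x0d] = 8c 8c 34 da

  after D0: wrote 3B at 0x16 = e3ad71
  after D1: wrote 6B at 0x10 = 7141a8e3ad71
  after D2: wrote 8B at 0x0d = da6c8cb4784bab88
  after D3: wrote 3B at 0x12 = da6c8c
query mem[0x0f]=0x8c, mem[0x14]=0x8c, mem[0x0a]=0x34, mem[0x0d]=0xda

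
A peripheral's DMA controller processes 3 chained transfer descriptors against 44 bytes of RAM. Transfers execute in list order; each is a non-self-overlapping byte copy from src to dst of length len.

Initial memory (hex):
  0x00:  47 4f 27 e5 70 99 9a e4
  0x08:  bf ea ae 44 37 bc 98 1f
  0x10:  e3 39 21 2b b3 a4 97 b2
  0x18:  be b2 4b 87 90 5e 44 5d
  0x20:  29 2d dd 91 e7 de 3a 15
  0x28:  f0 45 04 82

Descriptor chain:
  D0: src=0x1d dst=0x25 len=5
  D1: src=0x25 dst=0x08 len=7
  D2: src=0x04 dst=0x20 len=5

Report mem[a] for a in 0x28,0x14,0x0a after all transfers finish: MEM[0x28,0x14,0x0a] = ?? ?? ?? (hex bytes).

MEM[0x28,0x14,0x0a] = 29 b3 5d

[0] 0x1d->0x25 len=5 : 5e 44 5d 29 2d
[1] 0x25->0x08 len=7 : 5e 44 5d 29 2d 04 82
[2] 0x04->0x20 len=5 : 70 99 9a e4 5e
query mem[0x28]=0x29, mem[0x14]=0xb3, mem[0x0a]=0x5d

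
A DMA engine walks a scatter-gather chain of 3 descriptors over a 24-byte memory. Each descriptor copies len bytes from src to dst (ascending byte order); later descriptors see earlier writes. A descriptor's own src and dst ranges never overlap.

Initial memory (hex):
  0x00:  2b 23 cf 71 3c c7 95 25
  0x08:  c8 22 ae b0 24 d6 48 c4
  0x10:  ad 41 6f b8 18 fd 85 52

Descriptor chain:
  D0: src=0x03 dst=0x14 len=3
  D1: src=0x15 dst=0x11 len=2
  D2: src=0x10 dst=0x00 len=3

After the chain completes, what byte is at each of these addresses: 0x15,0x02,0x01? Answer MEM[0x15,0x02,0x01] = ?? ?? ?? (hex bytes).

MEM[0x15,0x02,0x01] = 3c c7 3c

D0: mem[0x14..0x16] <- [71 3c c7]
D1: mem[0x11..0x12] <- [3c c7]
D2: mem[0x00..0x02] <- [ad 3c c7]
query mem[0x15]=0x3c, mem[0x02]=0xc7, mem[0x01]=0x3c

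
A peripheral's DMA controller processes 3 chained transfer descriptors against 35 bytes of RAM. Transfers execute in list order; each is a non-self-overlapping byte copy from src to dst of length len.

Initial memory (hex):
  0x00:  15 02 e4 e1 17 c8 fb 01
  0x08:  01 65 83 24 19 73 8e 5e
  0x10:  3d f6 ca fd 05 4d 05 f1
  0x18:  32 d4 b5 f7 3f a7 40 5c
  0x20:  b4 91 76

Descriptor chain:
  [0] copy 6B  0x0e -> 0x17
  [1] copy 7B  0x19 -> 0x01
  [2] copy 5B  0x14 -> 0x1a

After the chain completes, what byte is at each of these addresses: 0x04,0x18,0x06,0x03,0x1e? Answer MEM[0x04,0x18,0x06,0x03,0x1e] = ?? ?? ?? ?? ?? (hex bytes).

MEM[0x04,0x18,0x06,0x03,0x1e] = fd 5e 40 ca 5e

#0 dst[0x17+6] := {0x8e,0x5e,0x3d,0xf6,0xca,0xfd}
#1 dst[0x01+7] := {0x3d,0xf6,0xca,0xfd,0xa7,0x40,0x5c}
#2 dst[0x1a+5] := {0x05,0x4d,0x05,0x8e,0x5e}
query mem[0x04]=0xfd, mem[0x18]=0x5e, mem[0x06]=0x40, mem[0x03]=0xca, mem[0x1e]=0x5e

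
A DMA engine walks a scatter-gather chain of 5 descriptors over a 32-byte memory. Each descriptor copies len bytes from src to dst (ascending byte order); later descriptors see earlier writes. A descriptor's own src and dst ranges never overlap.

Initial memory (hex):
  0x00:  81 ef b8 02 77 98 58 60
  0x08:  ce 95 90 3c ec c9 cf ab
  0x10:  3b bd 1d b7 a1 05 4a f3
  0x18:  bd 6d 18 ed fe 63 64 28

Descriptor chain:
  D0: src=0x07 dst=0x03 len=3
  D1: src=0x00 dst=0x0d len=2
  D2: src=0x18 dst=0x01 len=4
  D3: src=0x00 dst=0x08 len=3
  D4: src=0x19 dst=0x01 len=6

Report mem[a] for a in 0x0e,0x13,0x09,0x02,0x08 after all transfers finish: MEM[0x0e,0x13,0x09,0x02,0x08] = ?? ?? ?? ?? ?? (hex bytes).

MEM[0x0e,0x13,0x09,0x02,0x08] = ef b7 bd 18 81

D0: mem[0x03..0x05] <- [60 ce 95]
D1: mem[0x0d..0x0e] <- [81 ef]
D2: mem[0x01..0x04] <- [bd 6d 18 ed]
D3: mem[0x08..0x0a] <- [81 bd 6d]
D4: mem[0x01..0x06] <- [6d 18 ed fe 63 64]
query mem[0x0e]=0xef, mem[0x13]=0xb7, mem[0x09]=0xbd, mem[0x02]=0x18, mem[0x08]=0x81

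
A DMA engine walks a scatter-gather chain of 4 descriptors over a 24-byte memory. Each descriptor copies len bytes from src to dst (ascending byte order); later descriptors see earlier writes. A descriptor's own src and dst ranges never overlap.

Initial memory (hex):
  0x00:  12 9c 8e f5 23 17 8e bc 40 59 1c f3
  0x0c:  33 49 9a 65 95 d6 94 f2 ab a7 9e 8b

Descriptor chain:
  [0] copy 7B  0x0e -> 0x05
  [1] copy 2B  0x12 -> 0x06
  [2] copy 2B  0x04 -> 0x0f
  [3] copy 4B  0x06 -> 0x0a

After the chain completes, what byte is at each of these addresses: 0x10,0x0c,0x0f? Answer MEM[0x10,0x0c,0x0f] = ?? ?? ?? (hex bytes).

MEM[0x10,0x0c,0x0f] = 9a d6 23

[0] 0x0e->0x05 len=7 : 9a 65 95 d6 94 f2 ab
[1] 0x12->0x06 len=2 : 94 f2
[2] 0x04->0x0f len=2 : 23 9a
[3] 0x06->0x0a len=4 : 94 f2 d6 94
query mem[0x10]=0x9a, mem[0x0c]=0xd6, mem[0x0f]=0x23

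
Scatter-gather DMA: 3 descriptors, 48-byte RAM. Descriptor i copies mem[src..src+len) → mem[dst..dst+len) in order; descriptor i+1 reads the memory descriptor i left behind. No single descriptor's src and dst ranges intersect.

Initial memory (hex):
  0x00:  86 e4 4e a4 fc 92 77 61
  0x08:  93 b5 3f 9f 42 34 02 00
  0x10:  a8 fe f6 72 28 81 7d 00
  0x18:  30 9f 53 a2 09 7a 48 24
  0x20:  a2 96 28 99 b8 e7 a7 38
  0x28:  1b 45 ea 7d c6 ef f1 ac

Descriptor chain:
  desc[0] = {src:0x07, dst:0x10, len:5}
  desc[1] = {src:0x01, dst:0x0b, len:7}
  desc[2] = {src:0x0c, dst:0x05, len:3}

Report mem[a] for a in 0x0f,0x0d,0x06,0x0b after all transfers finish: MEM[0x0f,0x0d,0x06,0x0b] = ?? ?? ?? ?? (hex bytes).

[0] 0x07->0x10 len=5 : 61 93 b5 3f 9f
[1] 0x01->0x0b len=7 : e4 4e a4 fc 92 77 61
[2] 0x0c->0x05 len=3 : 4e a4 fc
query mem[0x0f]=0x92, mem[0x0d]=0xa4, mem[0x06]=0xa4, mem[0x0b]=0xe4

MEM[0x0f,0x0d,0x06,0x0b] = 92 a4 a4 e4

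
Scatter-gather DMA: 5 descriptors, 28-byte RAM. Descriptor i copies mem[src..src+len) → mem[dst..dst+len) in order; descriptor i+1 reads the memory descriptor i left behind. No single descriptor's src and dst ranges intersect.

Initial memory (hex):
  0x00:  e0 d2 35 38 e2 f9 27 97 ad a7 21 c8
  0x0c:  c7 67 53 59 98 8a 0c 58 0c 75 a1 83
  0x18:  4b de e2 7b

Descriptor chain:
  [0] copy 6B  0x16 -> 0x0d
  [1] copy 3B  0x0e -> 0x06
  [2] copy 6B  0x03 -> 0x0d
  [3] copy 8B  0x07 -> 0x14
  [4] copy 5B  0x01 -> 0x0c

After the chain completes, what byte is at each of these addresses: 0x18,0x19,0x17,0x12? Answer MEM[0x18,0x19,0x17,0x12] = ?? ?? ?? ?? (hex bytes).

  after D0: wrote 6B at 0x0d = a1834bdee27b
  after D1: wrote 3B at 0x06 = 834bde
  after D2: wrote 6B at 0x0d = 38e2f9834bde
  after D3: wrote 8B at 0x14 = 4bdea721c8c738e2
  after D4: wrote 5B at 0x0c = d23538e2f9
query mem[0x18]=0xc8, mem[0x19]=0xc7, mem[0x17]=0x21, mem[0x12]=0xde

MEM[0x18,0x19,0x17,0x12] = c8 c7 21 de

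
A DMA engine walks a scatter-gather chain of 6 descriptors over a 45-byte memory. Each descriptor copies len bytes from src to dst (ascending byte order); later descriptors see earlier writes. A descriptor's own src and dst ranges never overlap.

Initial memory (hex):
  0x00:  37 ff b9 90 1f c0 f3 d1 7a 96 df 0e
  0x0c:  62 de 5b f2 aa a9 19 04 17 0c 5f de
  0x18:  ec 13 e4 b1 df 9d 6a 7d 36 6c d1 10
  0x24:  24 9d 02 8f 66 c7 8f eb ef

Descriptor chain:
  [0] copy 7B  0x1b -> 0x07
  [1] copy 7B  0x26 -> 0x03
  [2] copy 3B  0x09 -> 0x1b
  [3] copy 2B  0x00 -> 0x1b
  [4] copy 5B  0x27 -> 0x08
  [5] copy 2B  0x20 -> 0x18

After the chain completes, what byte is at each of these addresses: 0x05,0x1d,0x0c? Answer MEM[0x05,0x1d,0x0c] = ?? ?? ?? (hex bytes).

[0] 0x1b->0x07 len=7 : b1 df 9d 6a 7d 36 6c
[1] 0x26->0x03 len=7 : 02 8f 66 c7 8f eb ef
[2] 0x09->0x1b len=3 : ef 6a 7d
[3] 0x00->0x1b len=2 : 37 ff
[4] 0x27->0x08 len=5 : 8f 66 c7 8f eb
[5] 0x20->0x18 len=2 : 36 6c
query mem[0x05]=0x66, mem[0x1d]=0x7d, mem[0x0c]=0xeb

MEM[0x05,0x1d,0x0c] = 66 7d eb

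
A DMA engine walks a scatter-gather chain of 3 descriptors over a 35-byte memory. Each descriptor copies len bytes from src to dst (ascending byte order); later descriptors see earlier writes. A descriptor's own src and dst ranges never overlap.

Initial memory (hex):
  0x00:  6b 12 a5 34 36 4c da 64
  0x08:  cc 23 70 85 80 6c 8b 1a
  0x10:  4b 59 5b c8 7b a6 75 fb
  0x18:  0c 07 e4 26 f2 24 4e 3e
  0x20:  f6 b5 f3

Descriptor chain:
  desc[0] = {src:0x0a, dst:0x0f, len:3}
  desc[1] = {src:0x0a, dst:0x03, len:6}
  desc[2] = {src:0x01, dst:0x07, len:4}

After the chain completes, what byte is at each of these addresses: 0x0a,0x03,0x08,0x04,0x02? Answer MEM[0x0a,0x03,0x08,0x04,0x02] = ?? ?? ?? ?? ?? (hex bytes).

[0] 0x0a->0x0f len=3 : 70 85 80
[1] 0x0a->0x03 len=6 : 70 85 80 6c 8b 70
[2] 0x01->0x07 len=4 : 12 a5 70 85
query mem[0x0a]=0x85, mem[0x03]=0x70, mem[0x08]=0xa5, mem[0x04]=0x85, mem[0x02]=0xa5

MEM[0x0a,0x03,0x08,0x04,0x02] = 85 70 a5 85 a5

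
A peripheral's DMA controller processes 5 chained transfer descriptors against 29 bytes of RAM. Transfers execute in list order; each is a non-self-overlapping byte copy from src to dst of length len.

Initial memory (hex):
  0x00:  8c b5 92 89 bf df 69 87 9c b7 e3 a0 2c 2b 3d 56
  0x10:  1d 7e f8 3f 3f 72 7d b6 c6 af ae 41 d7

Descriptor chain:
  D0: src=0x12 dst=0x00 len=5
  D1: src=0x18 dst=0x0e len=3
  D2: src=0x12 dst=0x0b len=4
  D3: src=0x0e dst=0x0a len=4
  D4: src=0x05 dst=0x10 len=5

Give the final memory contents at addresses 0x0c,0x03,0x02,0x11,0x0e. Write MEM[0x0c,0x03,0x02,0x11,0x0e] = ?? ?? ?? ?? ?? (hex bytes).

D0: mem[0x00..0x04] <- [f8 3f 3f 72 7d]
D1: mem[0x0e..0x10] <- [c6 af ae]
D2: mem[0x0b..0x0e] <- [f8 3f 3f 72]
D3: mem[0x0a..0x0d] <- [72 af ae 7e]
D4: mem[0x10..0x14] <- [df 69 87 9c b7]
query mem[0x0c]=0xae, mem[0x03]=0x72, mem[0x02]=0x3f, mem[0x11]=0x69, mem[0x0e]=0x72

MEM[0x0c,0x03,0x02,0x11,0x0e] = ae 72 3f 69 72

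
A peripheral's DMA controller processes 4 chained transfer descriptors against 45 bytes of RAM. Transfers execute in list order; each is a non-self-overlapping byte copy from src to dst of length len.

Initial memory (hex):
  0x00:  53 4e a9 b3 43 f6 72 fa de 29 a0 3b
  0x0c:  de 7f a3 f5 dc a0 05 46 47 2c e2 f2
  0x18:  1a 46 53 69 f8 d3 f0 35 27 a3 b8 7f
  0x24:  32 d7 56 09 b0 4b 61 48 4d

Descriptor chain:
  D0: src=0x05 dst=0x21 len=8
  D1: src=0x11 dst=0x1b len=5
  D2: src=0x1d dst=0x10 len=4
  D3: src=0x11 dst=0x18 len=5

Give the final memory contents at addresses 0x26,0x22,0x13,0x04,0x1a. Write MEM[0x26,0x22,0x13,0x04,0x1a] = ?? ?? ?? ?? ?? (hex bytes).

  after D0: wrote 8B at 0x21 = f672fade29a03bde
  after D1: wrote 5B at 0x1b = a00546472c
  after D2: wrote 4B at 0x10 = 46472c27
  after D3: wrote 5B at 0x18 = 472c27472c
query mem[0x26]=0xa0, mem[0x22]=0x72, mem[0x13]=0x27, mem[0x04]=0x43, mem[0x1a]=0x27

MEM[0x26,0x22,0x13,0x04,0x1a] = a0 72 27 43 27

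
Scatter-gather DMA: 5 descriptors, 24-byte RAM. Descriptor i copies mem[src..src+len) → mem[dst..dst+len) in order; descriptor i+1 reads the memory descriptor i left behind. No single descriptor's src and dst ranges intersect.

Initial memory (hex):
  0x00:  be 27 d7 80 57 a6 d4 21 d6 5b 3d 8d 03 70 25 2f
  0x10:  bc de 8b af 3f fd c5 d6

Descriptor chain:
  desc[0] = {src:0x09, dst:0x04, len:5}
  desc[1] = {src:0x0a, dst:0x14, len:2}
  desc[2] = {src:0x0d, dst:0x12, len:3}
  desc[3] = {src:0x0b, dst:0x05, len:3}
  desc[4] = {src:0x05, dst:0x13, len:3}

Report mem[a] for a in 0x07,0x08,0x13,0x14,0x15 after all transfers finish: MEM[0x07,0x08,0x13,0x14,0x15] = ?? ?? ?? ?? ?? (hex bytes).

MEM[0x07,0x08,0x13,0x14,0x15] = 70 70 8d 03 70

[0] 0x09->0x04 len=5 : 5b 3d 8d 03 70
[1] 0x0a->0x14 len=2 : 3d 8d
[2] 0x0d->0x12 len=3 : 70 25 2f
[3] 0x0b->0x05 len=3 : 8d 03 70
[4] 0x05->0x13 len=3 : 8d 03 70
query mem[0x07]=0x70, mem[0x08]=0x70, mem[0x13]=0x8d, mem[0x14]=0x03, mem[0x15]=0x70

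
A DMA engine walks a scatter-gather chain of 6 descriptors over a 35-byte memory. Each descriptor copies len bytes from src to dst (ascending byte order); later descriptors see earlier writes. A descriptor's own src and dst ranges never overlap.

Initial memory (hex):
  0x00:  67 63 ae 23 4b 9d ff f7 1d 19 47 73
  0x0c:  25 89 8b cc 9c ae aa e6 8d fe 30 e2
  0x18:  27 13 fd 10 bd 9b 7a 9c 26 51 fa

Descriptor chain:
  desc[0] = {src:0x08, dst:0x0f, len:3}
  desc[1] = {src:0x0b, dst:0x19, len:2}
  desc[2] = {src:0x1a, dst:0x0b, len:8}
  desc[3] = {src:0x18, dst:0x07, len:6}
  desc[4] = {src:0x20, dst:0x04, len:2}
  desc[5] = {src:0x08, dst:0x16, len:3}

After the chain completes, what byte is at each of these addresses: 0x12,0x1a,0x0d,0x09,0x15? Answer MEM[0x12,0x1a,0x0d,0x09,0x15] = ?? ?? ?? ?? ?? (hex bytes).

D0: mem[0x0f..0x11] <- [1d 19 47]
D1: mem[0x19..0x1a] <- [73 25]
D2: mem[0x0b..0x12] <- [25 10 bd 9b 7a 9c 26 51]
D3: mem[0x07..0x0c] <- [27 73 25 10 bd 9b]
D4: mem[0x04..0x05] <- [26 51]
D5: mem[0x16..0x18] <- [73 25 10]
query mem[0x12]=0x51, mem[0x1a]=0x25, mem[0x0d]=0xbd, mem[0x09]=0x25, mem[0x15]=0xfe

MEM[0x12,0x1a,0x0d,0x09,0x15] = 51 25 bd 25 fe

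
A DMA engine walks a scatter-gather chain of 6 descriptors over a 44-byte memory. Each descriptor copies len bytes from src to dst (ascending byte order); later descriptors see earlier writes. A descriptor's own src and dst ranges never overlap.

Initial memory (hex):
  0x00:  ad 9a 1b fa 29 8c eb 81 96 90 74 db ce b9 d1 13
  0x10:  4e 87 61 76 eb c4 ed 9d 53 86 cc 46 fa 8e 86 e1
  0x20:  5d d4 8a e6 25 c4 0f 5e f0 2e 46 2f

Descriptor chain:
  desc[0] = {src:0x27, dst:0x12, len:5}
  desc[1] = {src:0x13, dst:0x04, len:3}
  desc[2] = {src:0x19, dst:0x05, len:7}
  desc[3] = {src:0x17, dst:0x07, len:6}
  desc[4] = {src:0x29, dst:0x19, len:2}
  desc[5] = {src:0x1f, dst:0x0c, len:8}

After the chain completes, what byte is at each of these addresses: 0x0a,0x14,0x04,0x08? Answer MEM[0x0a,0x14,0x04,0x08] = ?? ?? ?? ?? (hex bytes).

#0 dst[0x12+5] := {0x5e,0xf0,0x2e,0x46,0x2f}
#1 dst[0x04+3] := {0xf0,0x2e,0x46}
#2 dst[0x05+7] := {0x86,0xcc,0x46,0xfa,0x8e,0x86,0xe1}
#3 dst[0x07+6] := {0x9d,0x53,0x86,0xcc,0x46,0xfa}
#4 dst[0x19+2] := {0x2e,0x46}
#5 dst[0x0c+8] := {0xe1,0x5d,0xd4,0x8a,0xe6,0x25,0xc4,0x0f}
query mem[0x0a]=0xcc, mem[0x14]=0x2e, mem[0x04]=0xf0, mem[0x08]=0x53

MEM[0x0a,0x14,0x04,0x08] = cc 2e f0 53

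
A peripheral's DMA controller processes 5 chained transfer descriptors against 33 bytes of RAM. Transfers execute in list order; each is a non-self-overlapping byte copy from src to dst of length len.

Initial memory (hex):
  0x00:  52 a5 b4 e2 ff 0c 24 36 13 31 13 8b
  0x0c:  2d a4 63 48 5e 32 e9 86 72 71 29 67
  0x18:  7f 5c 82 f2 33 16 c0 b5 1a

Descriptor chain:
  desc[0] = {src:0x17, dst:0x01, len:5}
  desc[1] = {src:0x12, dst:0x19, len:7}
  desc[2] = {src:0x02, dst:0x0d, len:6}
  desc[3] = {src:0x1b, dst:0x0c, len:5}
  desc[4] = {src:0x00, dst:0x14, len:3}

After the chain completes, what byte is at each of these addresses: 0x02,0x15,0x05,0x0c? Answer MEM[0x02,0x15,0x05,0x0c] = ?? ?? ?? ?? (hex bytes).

[0] 0x17->0x01 len=5 : 67 7f 5c 82 f2
[1] 0x12->0x19 len=7 : e9 86 72 71 29 67 7f
[2] 0x02->0x0d len=6 : 7f 5c 82 f2 24 36
[3] 0x1b->0x0c len=5 : 72 71 29 67 7f
[4] 0x00->0x14 len=3 : 52 67 7f
query mem[0x02]=0x7f, mem[0x15]=0x67, mem[0x05]=0xf2, mem[0x0c]=0x72

MEM[0x02,0x15,0x05,0x0c] = 7f 67 f2 72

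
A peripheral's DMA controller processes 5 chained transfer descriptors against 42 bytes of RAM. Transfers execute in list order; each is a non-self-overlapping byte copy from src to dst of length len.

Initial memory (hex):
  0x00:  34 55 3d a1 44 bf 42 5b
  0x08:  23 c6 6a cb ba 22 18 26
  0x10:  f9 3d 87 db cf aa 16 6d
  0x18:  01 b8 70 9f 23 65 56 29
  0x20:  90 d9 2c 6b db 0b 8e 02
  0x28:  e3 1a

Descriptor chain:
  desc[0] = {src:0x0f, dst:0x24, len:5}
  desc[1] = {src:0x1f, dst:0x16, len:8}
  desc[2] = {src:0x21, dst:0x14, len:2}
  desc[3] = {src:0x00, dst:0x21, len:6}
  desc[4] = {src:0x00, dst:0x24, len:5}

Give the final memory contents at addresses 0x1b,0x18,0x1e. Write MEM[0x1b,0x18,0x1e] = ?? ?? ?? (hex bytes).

MEM[0x1b,0x18,0x1e] = 26 d9 56

  after D0: wrote 5B at 0x24 = 26f93d87db
  after D1: wrote 8B at 0x16 = 2990d92c6b26f93d
  after D2: wrote 2B at 0x14 = d92c
  after D3: wrote 6B at 0x21 = 34553da144bf
  after D4: wrote 5B at 0x24 = 34553da144
query mem[0x1b]=0x26, mem[0x18]=0xd9, mem[0x1e]=0x56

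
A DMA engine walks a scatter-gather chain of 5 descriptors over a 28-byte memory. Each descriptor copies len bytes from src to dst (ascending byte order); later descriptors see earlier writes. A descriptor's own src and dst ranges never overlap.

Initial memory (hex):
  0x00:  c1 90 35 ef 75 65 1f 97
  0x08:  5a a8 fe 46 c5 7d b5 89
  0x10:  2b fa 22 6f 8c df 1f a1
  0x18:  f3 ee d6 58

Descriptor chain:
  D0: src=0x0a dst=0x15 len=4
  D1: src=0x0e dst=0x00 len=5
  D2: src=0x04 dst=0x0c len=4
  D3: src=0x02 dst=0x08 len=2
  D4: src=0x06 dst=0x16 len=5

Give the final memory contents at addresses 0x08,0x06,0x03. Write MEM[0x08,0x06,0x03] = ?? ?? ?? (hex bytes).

#0 dst[0x15+4] := {0xfe,0x46,0xc5,0x7d}
#1 dst[0x00+5] := {0xb5,0x89,0x2b,0xfa,0x22}
#2 dst[0x0c+4] := {0x22,0x65,0x1f,0x97}
#3 dst[0x08+2] := {0x2b,0xfa}
#4 dst[0x16+5] := {0x1f,0x97,0x2b,0xfa,0xfe}
query mem[0x08]=0x2b, mem[0x06]=0x1f, mem[0x03]=0xfa

MEM[0x08,0x06,0x03] = 2b 1f fa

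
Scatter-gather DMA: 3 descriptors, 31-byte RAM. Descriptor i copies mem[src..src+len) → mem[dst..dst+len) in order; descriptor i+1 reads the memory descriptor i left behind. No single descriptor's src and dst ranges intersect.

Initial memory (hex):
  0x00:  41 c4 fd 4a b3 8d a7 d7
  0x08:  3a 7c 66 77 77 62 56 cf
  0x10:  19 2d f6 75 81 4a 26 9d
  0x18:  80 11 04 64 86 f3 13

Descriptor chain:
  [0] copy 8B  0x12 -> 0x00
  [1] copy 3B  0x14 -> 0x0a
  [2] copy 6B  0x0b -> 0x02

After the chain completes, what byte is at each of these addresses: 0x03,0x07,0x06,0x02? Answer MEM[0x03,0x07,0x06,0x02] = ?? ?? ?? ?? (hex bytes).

  after D0: wrote 8B at 0x00 = f675814a269d8011
  after D1: wrote 3B at 0x0a = 814a26
  after D2: wrote 6B at 0x02 = 4a266256cf19
query mem[0x03]=0x26, mem[0x07]=0x19, mem[0x06]=0xcf, mem[0x02]=0x4a

MEM[0x03,0x07,0x06,0x02] = 26 19 cf 4a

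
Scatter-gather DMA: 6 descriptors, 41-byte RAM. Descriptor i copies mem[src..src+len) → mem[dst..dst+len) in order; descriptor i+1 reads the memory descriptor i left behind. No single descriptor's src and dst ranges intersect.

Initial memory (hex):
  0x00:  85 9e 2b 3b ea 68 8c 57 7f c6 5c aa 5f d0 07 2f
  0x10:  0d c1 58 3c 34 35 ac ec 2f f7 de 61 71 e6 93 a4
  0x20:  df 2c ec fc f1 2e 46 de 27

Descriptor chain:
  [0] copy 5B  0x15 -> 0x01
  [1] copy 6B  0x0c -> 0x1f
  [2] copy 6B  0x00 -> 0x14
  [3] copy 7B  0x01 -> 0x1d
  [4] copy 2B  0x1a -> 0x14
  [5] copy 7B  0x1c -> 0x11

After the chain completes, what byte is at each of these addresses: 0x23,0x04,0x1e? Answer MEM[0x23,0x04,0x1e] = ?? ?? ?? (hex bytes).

MEM[0x23,0x04,0x1e] = 57 2f ac

#0 dst[0x01+5] := {0x35,0xac,0xec,0x2f,0xf7}
#1 dst[0x1f+6] := {0x5f,0xd0,0x07,0x2f,0x0d,0xc1}
#2 dst[0x14+6] := {0x85,0x35,0xac,0xec,0x2f,0xf7}
#3 dst[0x1d+7] := {0x35,0xac,0xec,0x2f,0xf7,0x8c,0x57}
#4 dst[0x14+2] := {0xde,0x61}
#5 dst[0x11+7] := {0x71,0x35,0xac,0xec,0x2f,0xf7,0x8c}
query mem[0x23]=0x57, mem[0x04]=0x2f, mem[0x1e]=0xac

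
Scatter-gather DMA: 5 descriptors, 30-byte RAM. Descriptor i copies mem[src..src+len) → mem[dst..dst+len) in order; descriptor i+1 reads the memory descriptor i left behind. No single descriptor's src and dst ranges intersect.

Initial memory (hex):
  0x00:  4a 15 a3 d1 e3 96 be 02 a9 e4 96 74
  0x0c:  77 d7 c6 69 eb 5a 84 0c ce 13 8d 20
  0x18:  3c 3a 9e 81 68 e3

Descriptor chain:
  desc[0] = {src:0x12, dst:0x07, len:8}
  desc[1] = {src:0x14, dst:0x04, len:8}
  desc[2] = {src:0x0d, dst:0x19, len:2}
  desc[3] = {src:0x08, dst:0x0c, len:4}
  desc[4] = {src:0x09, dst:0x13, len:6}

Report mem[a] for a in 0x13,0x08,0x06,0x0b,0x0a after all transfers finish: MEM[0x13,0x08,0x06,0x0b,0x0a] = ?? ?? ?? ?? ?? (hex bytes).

D0: mem[0x07..0x0e] <- [84 0c ce 13 8d 20 3c 3a]
D1: mem[0x04..0x0b] <- [ce 13 8d 20 3c 3a 9e 81]
D2: mem[0x19..0x1a] <- [3c 3a]
D3: mem[0x0c..0x0f] <- [3c 3a 9e 81]
D4: mem[0x13..0x18] <- [3a 9e 81 3c 3a 9e]
query mem[0x13]=0x3a, mem[0x08]=0x3c, mem[0x06]=0x8d, mem[0x0b]=0x81, mem[0x0a]=0x9e

MEM[0x13,0x08,0x06,0x0b,0x0a] = 3a 3c 8d 81 9e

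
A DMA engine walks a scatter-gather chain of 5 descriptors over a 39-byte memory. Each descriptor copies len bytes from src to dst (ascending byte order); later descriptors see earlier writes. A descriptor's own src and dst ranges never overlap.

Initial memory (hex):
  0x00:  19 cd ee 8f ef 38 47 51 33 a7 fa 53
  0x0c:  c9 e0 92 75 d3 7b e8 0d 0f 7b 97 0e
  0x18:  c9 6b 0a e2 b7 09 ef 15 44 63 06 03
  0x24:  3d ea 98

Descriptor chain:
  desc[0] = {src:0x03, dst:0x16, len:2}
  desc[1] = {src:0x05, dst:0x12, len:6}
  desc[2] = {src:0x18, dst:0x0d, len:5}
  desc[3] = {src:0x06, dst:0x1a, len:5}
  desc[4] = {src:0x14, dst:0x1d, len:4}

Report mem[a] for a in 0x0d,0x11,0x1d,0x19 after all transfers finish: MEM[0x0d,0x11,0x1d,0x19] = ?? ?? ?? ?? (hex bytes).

MEM[0x0d,0x11,0x1d,0x19] = c9 b7 51 6b

D0: mem[0x16..0x17] <- [8f ef]
D1: mem[0x12..0x17] <- [38 47 51 33 a7 fa]
D2: mem[0x0d..0x11] <- [c9 6b 0a e2 b7]
D3: mem[0x1a..0x1e] <- [47 51 33 a7 fa]
D4: mem[0x1d..0x20] <- [51 33 a7 fa]
query mem[0x0d]=0xc9, mem[0x11]=0xb7, mem[0x1d]=0x51, mem[0x19]=0x6b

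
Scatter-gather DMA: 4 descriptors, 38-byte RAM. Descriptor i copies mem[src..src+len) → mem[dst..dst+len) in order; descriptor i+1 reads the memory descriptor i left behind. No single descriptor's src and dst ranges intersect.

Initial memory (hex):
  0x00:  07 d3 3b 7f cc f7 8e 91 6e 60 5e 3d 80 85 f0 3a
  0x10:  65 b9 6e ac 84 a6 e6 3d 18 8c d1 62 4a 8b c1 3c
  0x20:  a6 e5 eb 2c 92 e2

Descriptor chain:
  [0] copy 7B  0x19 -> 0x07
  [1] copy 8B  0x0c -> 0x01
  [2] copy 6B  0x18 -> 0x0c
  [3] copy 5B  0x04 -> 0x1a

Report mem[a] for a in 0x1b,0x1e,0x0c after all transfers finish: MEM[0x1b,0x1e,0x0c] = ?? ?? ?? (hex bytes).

[0] 0x19->0x07 len=7 : 8c d1 62 4a 8b c1 3c
[1] 0x0c->0x01 len=8 : c1 3c f0 3a 65 b9 6e ac
[2] 0x18->0x0c len=6 : 18 8c d1 62 4a 8b
[3] 0x04->0x1a len=5 : 3a 65 b9 6e ac
query mem[0x1b]=0x65, mem[0x1e]=0xac, mem[0x0c]=0x18

MEM[0x1b,0x1e,0x0c] = 65 ac 18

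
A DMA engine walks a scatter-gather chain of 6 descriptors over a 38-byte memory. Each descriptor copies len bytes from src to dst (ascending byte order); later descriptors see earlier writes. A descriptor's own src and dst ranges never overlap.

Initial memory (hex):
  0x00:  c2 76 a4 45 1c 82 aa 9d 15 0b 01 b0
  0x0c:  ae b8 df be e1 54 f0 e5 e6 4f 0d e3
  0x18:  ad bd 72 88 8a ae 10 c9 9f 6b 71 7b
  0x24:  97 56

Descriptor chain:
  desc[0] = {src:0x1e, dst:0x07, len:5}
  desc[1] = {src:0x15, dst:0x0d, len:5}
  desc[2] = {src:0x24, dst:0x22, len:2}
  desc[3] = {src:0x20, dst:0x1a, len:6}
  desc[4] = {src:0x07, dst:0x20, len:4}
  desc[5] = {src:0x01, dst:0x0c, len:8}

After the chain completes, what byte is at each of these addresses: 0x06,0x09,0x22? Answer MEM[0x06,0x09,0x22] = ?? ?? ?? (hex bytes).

  after D0: wrote 5B at 0x07 = 10c99f6b71
  after D1: wrote 5B at 0x0d = 4f0de3adbd
  after D2: wrote 2B at 0x22 = 9756
  after D3: wrote 6B at 0x1a = 9f6b97569756
  after D4: wrote 4B at 0x20 = 10c99f6b
  after D5: wrote 8B at 0x0c = 76a4451c82aa10c9
query mem[0x06]=0xaa, mem[0x09]=0x9f, mem[0x22]=0x9f

MEM[0x06,0x09,0x22] = aa 9f 9f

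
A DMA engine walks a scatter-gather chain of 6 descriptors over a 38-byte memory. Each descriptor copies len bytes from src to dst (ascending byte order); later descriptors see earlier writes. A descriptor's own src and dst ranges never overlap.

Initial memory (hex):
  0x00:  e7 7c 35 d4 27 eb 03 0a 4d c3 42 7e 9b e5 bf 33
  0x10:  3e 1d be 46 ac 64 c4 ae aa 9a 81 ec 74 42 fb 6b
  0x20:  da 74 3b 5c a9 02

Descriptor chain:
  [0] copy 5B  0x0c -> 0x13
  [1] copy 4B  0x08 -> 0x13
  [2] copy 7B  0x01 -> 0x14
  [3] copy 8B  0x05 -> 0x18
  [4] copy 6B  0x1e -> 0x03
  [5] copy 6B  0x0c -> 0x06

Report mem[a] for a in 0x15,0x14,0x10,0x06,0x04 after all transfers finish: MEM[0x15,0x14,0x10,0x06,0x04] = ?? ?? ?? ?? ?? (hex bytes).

MEM[0x15,0x14,0x10,0x06,0x04] = 35 7c 3e 9b 9b

[0] 0x0c->0x13 len=5 : 9b e5 bf 33 3e
[1] 0x08->0x13 len=4 : 4d c3 42 7e
[2] 0x01->0x14 len=7 : 7c 35 d4 27 eb 03 0a
[3] 0x05->0x18 len=8 : eb 03 0a 4d c3 42 7e 9b
[4] 0x1e->0x03 len=6 : 7e 9b da 74 3b 5c
[5] 0x0c->0x06 len=6 : 9b e5 bf 33 3e 1d
query mem[0x15]=0x35, mem[0x14]=0x7c, mem[0x10]=0x3e, mem[0x06]=0x9b, mem[0x04]=0x9b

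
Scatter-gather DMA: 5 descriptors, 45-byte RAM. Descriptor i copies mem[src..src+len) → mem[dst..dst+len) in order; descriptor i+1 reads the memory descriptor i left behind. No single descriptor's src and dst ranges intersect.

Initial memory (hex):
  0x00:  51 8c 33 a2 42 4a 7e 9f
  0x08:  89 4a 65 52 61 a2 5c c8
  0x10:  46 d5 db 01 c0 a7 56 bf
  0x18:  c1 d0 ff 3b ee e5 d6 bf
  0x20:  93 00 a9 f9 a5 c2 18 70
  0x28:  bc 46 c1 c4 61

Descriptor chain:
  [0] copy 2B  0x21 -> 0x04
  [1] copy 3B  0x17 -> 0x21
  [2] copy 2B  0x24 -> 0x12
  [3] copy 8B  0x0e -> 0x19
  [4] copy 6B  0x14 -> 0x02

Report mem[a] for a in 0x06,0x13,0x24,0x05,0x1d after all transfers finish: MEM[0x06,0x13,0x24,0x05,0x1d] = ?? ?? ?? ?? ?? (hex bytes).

[0] 0x21->0x04 len=2 : 00 a9
[1] 0x17->0x21 len=3 : bf c1 d0
[2] 0x24->0x12 len=2 : a5 c2
[3] 0x0e->0x19 len=8 : 5c c8 46 d5 a5 c2 c0 a7
[4] 0x14->0x02 len=6 : c0 a7 56 bf c1 5c
query mem[0x06]=0xc1, mem[0x13]=0xc2, mem[0x24]=0xa5, mem[0x05]=0xbf, mem[0x1d]=0xa5

MEM[0x06,0x13,0x24,0x05,0x1d] = c1 c2 a5 bf a5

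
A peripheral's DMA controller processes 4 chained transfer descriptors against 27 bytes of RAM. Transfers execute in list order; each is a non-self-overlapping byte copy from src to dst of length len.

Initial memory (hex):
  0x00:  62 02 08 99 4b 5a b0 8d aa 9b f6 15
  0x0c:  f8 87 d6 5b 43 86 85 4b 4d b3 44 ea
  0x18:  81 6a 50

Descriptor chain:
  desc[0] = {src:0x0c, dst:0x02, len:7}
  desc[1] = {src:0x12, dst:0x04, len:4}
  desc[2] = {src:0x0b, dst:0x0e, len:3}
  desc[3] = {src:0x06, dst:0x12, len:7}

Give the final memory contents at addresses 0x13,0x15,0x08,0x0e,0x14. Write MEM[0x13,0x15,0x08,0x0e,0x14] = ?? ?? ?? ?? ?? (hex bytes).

MEM[0x13,0x15,0x08,0x0e,0x14] = b3 9b 85 15 85

[0] 0x0c->0x02 len=7 : f8 87 d6 5b 43 86 85
[1] 0x12->0x04 len=4 : 85 4b 4d b3
[2] 0x0b->0x0e len=3 : 15 f8 87
[3] 0x06->0x12 len=7 : 4d b3 85 9b f6 15 f8
query mem[0x13]=0xb3, mem[0x15]=0x9b, mem[0x08]=0x85, mem[0x0e]=0x15, mem[0x14]=0x85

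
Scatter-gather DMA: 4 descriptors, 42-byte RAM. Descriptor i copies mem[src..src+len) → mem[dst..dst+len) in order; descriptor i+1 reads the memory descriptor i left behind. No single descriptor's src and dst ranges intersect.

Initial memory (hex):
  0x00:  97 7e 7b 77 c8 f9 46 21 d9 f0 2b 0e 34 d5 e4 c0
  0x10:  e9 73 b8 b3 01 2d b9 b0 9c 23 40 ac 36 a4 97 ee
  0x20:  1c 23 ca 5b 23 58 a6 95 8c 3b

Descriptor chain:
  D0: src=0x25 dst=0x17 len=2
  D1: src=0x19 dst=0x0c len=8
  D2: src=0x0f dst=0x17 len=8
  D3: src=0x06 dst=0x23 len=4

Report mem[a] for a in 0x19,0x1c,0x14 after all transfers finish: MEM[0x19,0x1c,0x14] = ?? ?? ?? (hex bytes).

MEM[0x19,0x1c,0x14] = 97 01 01

[0] 0x25->0x17 len=2 : 58 a6
[1] 0x19->0x0c len=8 : 23 40 ac 36 a4 97 ee 1c
[2] 0x0f->0x17 len=8 : 36 a4 97 ee 1c 01 2d b9
[3] 0x06->0x23 len=4 : 46 21 d9 f0
query mem[0x19]=0x97, mem[0x1c]=0x01, mem[0x14]=0x01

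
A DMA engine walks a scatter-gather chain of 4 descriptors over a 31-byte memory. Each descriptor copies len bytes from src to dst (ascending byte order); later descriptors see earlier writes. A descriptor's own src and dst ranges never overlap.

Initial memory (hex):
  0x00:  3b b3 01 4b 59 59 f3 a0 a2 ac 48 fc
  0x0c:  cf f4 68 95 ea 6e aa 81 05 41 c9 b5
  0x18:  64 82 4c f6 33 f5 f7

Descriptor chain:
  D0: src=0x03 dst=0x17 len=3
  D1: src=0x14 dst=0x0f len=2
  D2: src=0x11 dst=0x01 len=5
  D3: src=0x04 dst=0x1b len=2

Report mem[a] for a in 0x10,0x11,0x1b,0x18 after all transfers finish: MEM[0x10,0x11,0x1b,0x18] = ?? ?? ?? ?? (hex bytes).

  after D0: wrote 3B at 0x17 = 4b5959
  after D1: wrote 2B at 0x0f = 0541
  after D2: wrote 5B at 0x01 = 6eaa810541
  after D3: wrote 2B at 0x1b = 0541
query mem[0x10]=0x41, mem[0x11]=0x6e, mem[0x1b]=0x05, mem[0x18]=0x59

MEM[0x10,0x11,0x1b,0x18] = 41 6e 05 59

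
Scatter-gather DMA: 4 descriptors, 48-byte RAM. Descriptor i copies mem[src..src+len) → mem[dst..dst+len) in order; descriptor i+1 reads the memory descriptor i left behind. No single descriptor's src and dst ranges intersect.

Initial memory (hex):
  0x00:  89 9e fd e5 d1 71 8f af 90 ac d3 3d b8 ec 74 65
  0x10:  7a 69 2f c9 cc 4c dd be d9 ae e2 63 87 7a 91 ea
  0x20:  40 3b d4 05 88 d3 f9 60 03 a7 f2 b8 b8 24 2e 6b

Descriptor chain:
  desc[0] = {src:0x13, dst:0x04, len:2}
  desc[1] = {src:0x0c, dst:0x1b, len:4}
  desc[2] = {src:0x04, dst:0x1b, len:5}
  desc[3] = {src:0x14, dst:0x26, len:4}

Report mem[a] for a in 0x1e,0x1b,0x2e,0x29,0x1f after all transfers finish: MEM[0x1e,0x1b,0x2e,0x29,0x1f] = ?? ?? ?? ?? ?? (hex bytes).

D0: mem[0x04..0x05] <- [c9 cc]
D1: mem[0x1b..0x1e] <- [b8 ec 74 65]
D2: mem[0x1b..0x1f] <- [c9 cc 8f af 90]
D3: mem[0x26..0x29] <- [cc 4c dd be]
query mem[0x1e]=0xaf, mem[0x1b]=0xc9, mem[0x2e]=0x2e, mem[0x29]=0xbe, mem[0x1f]=0x90

MEM[0x1e,0x1b,0x2e,0x29,0x1f] = af c9 2e be 90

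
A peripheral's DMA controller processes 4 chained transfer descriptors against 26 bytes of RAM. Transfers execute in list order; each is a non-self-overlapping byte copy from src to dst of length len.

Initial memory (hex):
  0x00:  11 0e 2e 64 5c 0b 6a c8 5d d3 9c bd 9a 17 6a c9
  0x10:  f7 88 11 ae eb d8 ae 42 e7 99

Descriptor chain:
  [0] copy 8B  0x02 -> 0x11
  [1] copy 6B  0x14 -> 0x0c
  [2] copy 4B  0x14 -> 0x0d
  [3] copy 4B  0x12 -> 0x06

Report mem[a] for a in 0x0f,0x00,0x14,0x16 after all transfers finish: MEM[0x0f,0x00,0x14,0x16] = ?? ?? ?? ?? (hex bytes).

MEM[0x0f,0x00,0x14,0x16] = c8 11 0b c8

#0 dst[0x11+8] := {0x2e,0x64,0x5c,0x0b,0x6a,0xc8,0x5d,0xd3}
#1 dst[0x0c+6] := {0x0b,0x6a,0xc8,0x5d,0xd3,0x99}
#2 dst[0x0d+4] := {0x0b,0x6a,0xc8,0x5d}
#3 dst[0x06+4] := {0x64,0x5c,0x0b,0x6a}
query mem[0x0f]=0xc8, mem[0x00]=0x11, mem[0x14]=0x0b, mem[0x16]=0xc8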